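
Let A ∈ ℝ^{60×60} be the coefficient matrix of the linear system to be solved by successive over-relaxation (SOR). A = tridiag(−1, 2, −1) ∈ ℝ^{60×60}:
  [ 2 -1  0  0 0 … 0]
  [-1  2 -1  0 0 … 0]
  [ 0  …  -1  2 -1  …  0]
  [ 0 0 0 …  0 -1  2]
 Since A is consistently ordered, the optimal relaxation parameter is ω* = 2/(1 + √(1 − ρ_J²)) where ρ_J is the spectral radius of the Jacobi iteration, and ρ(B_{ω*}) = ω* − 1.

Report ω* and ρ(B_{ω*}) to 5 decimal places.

With n=60, ρ(Jacobi) = cos(π/61) = 0.99867.
1 − cos²(π/61) = sin²(π/61) ⇒ √(1−ρ_J²) = sin(π/61) = 0.051479.
[ω*] 2 ÷ (1 + 0.051479) = 2 ÷ 1.051479 = 1.90208.
and ρ(B_{ω*}) = 1.90208 − 1 = 0.90208.

ω* = 1.90208, ρ_SOR = 0.90208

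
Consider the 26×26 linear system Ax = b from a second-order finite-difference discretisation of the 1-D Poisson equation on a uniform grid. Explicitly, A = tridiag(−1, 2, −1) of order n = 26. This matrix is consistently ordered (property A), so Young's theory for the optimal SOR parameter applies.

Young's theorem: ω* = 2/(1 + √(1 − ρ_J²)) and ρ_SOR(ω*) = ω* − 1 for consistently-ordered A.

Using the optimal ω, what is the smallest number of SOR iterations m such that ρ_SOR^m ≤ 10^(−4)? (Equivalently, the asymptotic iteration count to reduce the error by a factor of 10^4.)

m = 40

B_J for the 26×26 system has eigenvalues cos(kπ/27); ρ_J = cos(π/27) = 0.9932384.
√(1 − cos²(π/27)) = sin(π/27) ≈ 0.1160929.
ω* = 2/(1+0.1160929) = 1.7919655
ρ_SOR = ω* − 1 ≈ 0.7919655.
Need (0.7919655)^m ≤ 10^(−4): m ≥ 4·ln10/|ln 0.7919655| = 9.21034/0.233237 = 39.489 ⇒ m = 40.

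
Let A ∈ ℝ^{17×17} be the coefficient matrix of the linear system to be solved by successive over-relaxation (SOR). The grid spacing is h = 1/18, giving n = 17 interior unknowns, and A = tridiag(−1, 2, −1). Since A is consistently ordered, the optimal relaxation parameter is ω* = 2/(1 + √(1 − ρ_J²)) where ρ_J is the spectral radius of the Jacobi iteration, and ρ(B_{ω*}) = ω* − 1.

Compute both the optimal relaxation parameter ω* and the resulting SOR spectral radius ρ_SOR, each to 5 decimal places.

ω* = 1.70409, ρ_SOR = 0.70409

½·tridiag(1,0,1) at n=17: λ_k = cos(kπ/18); max |λ| at k=1 ⇒ ρ_J = cos(π/18) ≈ 0.98481.
√(1 − cos²(π/18)) = sin(π/18) ≈ 0.173648.
So ω* = 2/1.173648 = 1.70409 (Young).
ρ_SOR = ω* − 1 ≈ 0.70409.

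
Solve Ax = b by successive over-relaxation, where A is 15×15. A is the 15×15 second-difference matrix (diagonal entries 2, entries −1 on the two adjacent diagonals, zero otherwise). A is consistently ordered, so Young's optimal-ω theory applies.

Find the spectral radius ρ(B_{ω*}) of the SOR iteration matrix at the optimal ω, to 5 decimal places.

ρ_SOR = 0.67351

B_J for the 15×15 system has eigenvalues cos(kπ/16); ρ_J = cos(π/16) = 0.98079.
√(1−ρ_J²) = |sin(π/16)| = 0.195090
ω* = 2/(1 + 0.195090) = 2/1.195090 = 1.67351.
ρ(B_{ω*}) = ω*−1 = 0.67351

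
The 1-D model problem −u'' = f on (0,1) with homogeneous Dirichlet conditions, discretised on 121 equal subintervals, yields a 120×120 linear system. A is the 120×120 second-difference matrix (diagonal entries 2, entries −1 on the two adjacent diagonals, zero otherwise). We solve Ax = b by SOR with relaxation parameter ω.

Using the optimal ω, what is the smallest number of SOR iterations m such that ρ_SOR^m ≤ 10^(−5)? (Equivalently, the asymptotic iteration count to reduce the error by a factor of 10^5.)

m = 222

½·tridiag(1,0,1) at n=120: λ_k = cos(kπ/121); max |λ| at k=1 ⇒ ρ_J = cos(π/121) ≈ 0.9996630.
√(1 − cos²(π/121)) = sin(π/121) ≈ 0.0259607.
Then 2/(1+√(1−ρ_J²)) = 2/(1+0.0259607); ω* = 2/1.0259607 = 1.9493924.
ρ_SOR = ω* − 1 ≈ 0.9493924.
ρ_SOR^m ≤ 10^(−5) ⇔ m ≥ 5·ln10/(−ln 0.9493924) = 11.5129/0.0519331 = 221.687; m = ⌈221.687⌉ = 222.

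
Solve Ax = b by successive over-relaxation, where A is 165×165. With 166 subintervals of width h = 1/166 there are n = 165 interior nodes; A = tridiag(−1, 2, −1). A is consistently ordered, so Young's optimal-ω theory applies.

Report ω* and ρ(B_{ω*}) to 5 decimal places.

ω* = 1.96285, ρ_SOR = 0.96285

[ρ_J] n=165: ρ(B_J) = cos(π/(n+1)) = cos(π/166) = 0.99982.
root = sin(π/166) = 0.018924  (since 1−cos² = sin²).
Then 2/(1+√(1−ρ_J²)) = 2/(1+0.018924); ω* = 2/1.018924 = 1.96285.
and ρ(B_{ω*}) = 1.96285 − 1 = 0.96285.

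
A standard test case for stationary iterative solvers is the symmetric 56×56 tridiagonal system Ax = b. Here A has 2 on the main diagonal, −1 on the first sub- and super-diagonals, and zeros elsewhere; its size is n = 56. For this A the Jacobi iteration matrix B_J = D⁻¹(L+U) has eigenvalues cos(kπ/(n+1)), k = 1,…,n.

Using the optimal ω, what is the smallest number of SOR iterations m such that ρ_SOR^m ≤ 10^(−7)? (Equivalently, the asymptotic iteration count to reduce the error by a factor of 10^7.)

m = 147

With n=56, ρ(Jacobi) = cos(π/57) = 0.9984815.
√(1−ρ_J²) simplifies to sin(π/57) = 0.0550878.
ω* = 2/(1 + 0.0550878) = 2/1.0550878 = 1.8955768.
Hence ρ(B_{ω*}) = 1.8955768 − 1 = 0.8955768.
m ≥ 7·ln10 / (−ln 0.8955768) = 146.147; smallest integer m = 147.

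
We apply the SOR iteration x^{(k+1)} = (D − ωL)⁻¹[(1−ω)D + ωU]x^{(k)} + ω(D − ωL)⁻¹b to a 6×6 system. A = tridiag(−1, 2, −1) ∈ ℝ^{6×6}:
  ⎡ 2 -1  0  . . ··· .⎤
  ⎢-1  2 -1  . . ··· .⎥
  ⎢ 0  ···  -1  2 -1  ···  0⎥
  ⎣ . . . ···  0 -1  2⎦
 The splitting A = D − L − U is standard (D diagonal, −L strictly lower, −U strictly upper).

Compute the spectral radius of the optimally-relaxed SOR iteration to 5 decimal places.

ρ_SOR = 0.39481

B_J for the 6×6 system has eigenvalues cos(kπ/7); ρ_J = cos(π/7) = 0.90097.
√(1 − cos²(π/7)) = sin(π/7) ≈ 0.433884.
So ω* = 2/1.433884 = 1.39481 (Young).
ρ(B_{ω*}) = ω*−1 = 0.39481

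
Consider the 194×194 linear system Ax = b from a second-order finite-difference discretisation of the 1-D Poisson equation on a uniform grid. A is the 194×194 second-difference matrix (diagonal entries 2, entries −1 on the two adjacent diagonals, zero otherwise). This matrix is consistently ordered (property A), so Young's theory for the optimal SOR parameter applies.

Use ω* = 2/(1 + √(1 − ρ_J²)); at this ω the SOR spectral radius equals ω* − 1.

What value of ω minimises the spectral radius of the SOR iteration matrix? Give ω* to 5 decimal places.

ω* = 1.96829

[ρ_J] n=194: ρ(B_J) = cos(π/(n+1)) = cos(π/195) = 0.99987.
root = sin(π/195) = 0.016110  (since 1−cos² = sin²).
ω* = 2 / (1 + 0.016110) = 2 / 1.016110 ≈ 1.96829.
and ρ(B_{ω*}) = 1.96829 − 1 = 0.96829.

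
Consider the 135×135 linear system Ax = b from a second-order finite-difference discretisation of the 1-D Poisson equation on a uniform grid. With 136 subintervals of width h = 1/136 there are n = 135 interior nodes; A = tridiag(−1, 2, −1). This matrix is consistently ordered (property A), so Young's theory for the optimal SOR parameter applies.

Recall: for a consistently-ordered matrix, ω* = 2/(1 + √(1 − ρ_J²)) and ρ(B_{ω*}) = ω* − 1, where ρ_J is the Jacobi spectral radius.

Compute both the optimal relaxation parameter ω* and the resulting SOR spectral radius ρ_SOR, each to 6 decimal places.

ω* = 1.954847, ρ_SOR = 0.954847

ρ_J = max_k |cos(kπ/136)| = cos(π/136) = 0.999733
√(1 − cos²(π/136)) = sin(π/136) ≈ 0.0230979.
[ω*] 2 ÷ (1 + 0.0230979) = 2 ÷ 1.0230979 = 1.954847.
and ρ(B_{ω*}) = 1.954847 − 1 = 0.954847.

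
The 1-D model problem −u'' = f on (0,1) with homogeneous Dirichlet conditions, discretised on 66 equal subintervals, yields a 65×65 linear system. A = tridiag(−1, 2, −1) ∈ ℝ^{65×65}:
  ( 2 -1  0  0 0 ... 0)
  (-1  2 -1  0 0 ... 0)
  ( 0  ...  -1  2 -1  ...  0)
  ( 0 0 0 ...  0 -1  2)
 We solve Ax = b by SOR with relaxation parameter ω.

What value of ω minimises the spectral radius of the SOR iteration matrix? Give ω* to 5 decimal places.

ω* = 1.90916

ρ_J = max_k |cos(kπ/66)| = cos(π/66) = 0.99887
√(1−ρ_J²) = |sin(π/66)| = 0.047582
Young: ω* = 2/(1+√(1−ρ_J²)) = 2/(1+0.047582) = 2/1.047582 = 1.90916.
Hence ρ(B_{ω*}) = 1.90916 − 1 = 0.90916.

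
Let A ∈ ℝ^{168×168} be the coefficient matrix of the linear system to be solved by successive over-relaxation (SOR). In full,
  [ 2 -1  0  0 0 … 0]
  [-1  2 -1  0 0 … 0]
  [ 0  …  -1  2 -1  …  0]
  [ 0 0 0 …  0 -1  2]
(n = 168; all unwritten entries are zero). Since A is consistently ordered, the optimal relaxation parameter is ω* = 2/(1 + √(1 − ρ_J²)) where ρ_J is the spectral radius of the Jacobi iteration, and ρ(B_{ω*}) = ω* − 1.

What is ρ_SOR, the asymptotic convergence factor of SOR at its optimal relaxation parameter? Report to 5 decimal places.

ρ_J = max_k |cos(kπ/169)| = cos(π/169) = 0.99983
root = sin(π/169) = 0.018588  (since 1−cos² = sin²).
ω* = 2 / (1 + 0.018588) = 2 / 1.018588 ≈ 1.96350.
and ρ(B_{ω*}) = 1.96350 − 1 = 0.96350.

ρ_SOR = 0.96350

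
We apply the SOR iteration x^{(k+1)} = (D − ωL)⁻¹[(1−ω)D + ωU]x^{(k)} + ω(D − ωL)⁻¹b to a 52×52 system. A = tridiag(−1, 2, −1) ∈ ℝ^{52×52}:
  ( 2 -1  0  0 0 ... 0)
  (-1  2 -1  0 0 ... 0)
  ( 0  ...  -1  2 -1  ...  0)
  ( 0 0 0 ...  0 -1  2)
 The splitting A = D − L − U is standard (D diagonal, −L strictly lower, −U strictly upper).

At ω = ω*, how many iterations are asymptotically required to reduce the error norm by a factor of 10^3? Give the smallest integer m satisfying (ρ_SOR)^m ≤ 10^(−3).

m = 59

With n=52, ρ(Jacobi) = cos(π/53) = 0.9982437.
√(1−ρ_J²) = |sin(π/53)| = 0.0592406
ω* = 2 / (1 + 0.0592406) = 2 / 1.0592406 ≈ 1.8881451.
ρ_SOR = ω* − 1 = 1.8881451 − 1 = 0.8881451.
m ≥ 3·ln10 / (−ln 0.8881451) = 58.234; smallest integer m = 59.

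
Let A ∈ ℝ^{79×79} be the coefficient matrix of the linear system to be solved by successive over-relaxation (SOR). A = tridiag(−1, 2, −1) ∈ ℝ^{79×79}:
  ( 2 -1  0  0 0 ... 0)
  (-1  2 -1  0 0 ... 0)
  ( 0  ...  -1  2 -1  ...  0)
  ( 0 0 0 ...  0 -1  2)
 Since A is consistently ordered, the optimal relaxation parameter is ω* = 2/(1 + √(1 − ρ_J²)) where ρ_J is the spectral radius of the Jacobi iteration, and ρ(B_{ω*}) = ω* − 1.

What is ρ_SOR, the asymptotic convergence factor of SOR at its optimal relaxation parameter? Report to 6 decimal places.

ρ_SOR = 0.924447

½·tridiag(1,0,1) at n=79: λ_k = cos(kπ/80); max |λ| at k=1 ⇒ ρ_J = cos(π/80) ≈ 0.999229.
√(1 − cos²(π/80)) = sin(π/80) ≈ 0.0392598.
Then 2/(1+√(1−ρ_J²)) = 2/(1+0.0392598); ω* = 2/1.0392598 = 1.924447.
ρ(B_{ω*}) = ω*−1 = 0.924447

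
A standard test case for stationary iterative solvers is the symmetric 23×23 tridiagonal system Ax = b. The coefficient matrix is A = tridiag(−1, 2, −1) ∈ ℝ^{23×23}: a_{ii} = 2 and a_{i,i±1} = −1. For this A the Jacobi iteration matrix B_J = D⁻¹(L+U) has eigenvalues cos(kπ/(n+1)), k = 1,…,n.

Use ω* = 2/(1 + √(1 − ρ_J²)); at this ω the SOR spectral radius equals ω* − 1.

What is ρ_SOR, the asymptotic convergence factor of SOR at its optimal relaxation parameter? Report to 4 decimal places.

ρ_SOR = 0.7691

n=23: λ(B_J) = 1 − λ(A)/2 = cos(kπ/24); k=1 gives ρ_J = 0.9914.
root = sin(π/24) = 0.13053  (since 1−cos² = sin²).
ω* = 2/(1+0.13053) = 1.7691
ρ(B_{ω*}) = ω*−1 = 0.7691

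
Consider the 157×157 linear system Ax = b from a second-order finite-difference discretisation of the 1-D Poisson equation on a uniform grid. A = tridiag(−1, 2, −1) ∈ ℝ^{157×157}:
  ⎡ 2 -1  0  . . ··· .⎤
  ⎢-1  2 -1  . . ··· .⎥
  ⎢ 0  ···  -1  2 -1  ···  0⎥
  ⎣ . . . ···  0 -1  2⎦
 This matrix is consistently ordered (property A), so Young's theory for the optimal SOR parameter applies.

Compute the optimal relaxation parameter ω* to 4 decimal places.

ω* = 1.9610

B_J for the 157×157 system has eigenvalues cos(kπ/158); ρ_J = cos(π/158) = 0.9998.
√(1−ρ_J²) = |sin(π/158)| = 0.01988
[ω*] 2 ÷ (1 + 0.01988) = 2 ÷ 1.01988 = 1.9610.
[ρ_SOR] ω* − 1 = 0.9610.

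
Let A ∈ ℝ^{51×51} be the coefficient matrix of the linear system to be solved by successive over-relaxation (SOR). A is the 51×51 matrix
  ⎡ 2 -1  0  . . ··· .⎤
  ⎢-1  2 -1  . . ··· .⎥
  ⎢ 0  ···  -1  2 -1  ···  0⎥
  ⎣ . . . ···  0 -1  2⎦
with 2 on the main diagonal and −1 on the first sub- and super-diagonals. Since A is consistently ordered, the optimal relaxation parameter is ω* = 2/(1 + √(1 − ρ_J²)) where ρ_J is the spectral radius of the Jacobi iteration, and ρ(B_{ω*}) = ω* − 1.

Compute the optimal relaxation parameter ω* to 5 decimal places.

n=51: λ(B_J) = 1 − λ(A)/2 = cos(kπ/52); k=1 gives ρ_J = 0.99818.
root = sin(π/52) = 0.060378  (since 1−cos² = sin²).
ω* = 2/(1+0.060378) = 1.88612
ρ_SOR = ω* − 1 = 1.88612 − 1 = 0.88612.

ω* = 1.88612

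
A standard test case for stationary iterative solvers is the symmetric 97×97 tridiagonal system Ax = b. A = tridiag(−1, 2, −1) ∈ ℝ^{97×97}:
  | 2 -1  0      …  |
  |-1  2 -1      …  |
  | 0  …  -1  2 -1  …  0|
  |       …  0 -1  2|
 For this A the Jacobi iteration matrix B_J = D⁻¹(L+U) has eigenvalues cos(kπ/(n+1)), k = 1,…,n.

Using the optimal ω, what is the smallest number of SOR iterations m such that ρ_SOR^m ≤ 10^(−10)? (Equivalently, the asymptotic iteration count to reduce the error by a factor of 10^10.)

spectrum of D⁻¹(L+U) = {cos(kπ/98) : 1≤k≤97}; ρ_J = cos(π/98) = 0.9994862.
√(1−ρ_J²) = |sin(π/98)| = 0.0320516
ω* = 2/(1 + 0.0320516) = 2/1.0320516 = 1.9378876.
At ω = 1.9378876 every |λ(B_ω)| = ω−1, so ρ_SOR = 0.9378876.
For 10 digits: m = 10·ln10 / (−ln 0.9378876) = 23.0259/0.0641252 = 359.077; round up → m = 360.

m = 360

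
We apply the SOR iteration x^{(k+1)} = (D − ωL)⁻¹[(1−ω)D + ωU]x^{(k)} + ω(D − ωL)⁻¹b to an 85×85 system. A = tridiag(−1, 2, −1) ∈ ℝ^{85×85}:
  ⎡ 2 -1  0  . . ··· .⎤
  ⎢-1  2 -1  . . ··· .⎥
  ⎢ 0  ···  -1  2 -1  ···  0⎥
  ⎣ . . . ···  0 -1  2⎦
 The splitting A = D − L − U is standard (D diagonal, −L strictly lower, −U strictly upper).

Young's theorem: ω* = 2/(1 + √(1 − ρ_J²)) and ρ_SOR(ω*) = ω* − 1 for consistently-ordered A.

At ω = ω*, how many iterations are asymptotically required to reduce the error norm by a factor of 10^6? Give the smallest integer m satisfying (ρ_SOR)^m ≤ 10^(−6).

½·tridiag(1,0,1) at n=85: λ_k = cos(kπ/86); max |λ| at k=1 ⇒ ρ_J = cos(π/86) ≈ 0.9993328.
root = sin(π/86) = 0.0365220  (since 1−cos² = sin²).
Then 2/(1+√(1−ρ_J²)) = 2/(1+0.0365220); ω* = 2/1.0365220 = 1.9295297.
ρ(B_{ω*}) = ω*−1 = 0.9295297
Need (0.9295297)^m ≤ 10^(−6): m ≥ 6·ln10/|ln 0.9295297| = 13.8155/0.0730765 = 189.055 ⇒ m = 190.

m = 190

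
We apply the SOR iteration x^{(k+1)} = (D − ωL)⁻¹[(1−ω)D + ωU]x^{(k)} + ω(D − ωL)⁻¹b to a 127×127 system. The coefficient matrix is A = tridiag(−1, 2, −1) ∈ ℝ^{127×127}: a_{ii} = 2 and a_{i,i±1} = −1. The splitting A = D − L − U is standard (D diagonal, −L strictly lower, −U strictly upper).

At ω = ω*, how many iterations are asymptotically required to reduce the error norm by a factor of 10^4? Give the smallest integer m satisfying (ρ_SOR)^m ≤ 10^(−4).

[ρ_J] n=127: ρ(B_J) = cos(π/(n+1)) = cos(π/128) = 0.9996988.
1 − cos²(π/128) = sin²(π/128) ⇒ √(1−ρ_J²) = sin(π/128) = 0.0245412.
ω* = 2 / (1 + 0.0245412) = 2 / 1.0245412 ≈ 1.9520933.
At ω = 1.9520933 every |λ(B_ω)| = ω−1, so ρ_SOR = 0.9520933.
Need (0.9520933)^m ≤ 10^(−4): m ≥ 4·ln10/|ln 0.9520933| = 9.21034/0.0490922 = 187.613 ⇒ m = 188.

m = 188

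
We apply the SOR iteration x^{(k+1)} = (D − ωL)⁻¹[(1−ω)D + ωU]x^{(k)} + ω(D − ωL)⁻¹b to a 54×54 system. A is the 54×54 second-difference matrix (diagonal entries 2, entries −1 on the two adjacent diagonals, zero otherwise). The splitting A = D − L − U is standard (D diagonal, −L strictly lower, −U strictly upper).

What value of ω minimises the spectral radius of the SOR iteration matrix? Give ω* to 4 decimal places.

With n=54, ρ(Jacobi) = cos(π/55) = 0.9984.
√(1−ρ_J²) simplifies to sin(π/55) = 0.05709.
Young: ω* = 2/(1+√(1−ρ_J²)) = 2/(1+0.05709) = 2/1.05709 = 1.8920.
Hence ρ(B_{ω*}) = 1.8920 − 1 = 0.8920.

ω* = 1.8920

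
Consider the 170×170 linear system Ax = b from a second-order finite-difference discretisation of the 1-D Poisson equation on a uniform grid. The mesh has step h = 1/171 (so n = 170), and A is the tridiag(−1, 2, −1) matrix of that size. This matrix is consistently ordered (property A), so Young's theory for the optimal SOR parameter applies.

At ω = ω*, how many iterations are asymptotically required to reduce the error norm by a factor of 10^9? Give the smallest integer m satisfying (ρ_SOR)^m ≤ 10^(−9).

½·tridiag(1,0,1) at n=170: λ_k = cos(kπ/171); max |λ| at k=1 ⇒ ρ_J = cos(π/171) ≈ 0.9998312.
√(1−ρ_J²) simplifies to sin(π/171) = 0.0183709.
ω* = 2/(1 + 0.0183709) = 2/1.0183709 = 1.9639210.
ρ(B_{ω*}) = ω*−1 = 0.9639210
9·ln10 = 20.7233; −ln(0.9639210) = 0.0367459; m = ⌈20.7233/0.0367459⌉ = ⌈563.962⌉ = 564.

m = 564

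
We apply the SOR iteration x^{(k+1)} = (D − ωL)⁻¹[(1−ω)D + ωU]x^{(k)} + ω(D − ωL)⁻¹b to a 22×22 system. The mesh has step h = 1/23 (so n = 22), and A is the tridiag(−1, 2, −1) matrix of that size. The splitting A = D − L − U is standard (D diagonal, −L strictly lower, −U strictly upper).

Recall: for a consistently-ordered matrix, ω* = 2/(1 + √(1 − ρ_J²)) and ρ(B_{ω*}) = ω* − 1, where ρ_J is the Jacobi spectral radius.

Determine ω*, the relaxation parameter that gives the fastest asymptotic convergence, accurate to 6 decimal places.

ω* = 1.760305

ρ_J = max_k |cos(kπ/23)| = cos(π/23) = 0.990686
√(1−ρ_J²) = |sin(π/23)| = 0.1361666
[ω*] 2 ÷ (1 + 0.1361666) = 2 ÷ 1.1361666 = 1.760305.
ρ_SOR = ω* − 1 ≈ 0.760305.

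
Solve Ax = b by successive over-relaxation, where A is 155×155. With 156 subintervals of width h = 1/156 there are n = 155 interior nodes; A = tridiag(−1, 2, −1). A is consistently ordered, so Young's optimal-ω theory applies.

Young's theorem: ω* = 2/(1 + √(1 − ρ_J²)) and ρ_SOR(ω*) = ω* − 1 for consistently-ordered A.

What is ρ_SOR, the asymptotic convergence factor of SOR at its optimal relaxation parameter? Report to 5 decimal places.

ρ_SOR = 0.96052

[ρ_J] n=155: ρ(B_J) = cos(π/(n+1)) = cos(π/156) = 0.99980.
root = sin(π/156) = 0.020137  (since 1−cos² = sin²).
Young: ω* = 2/(1+√(1−ρ_J²)) = 2/(1+0.020137) = 2/1.020137 = 1.96052.
[ρ_SOR] ω* − 1 = 0.96052.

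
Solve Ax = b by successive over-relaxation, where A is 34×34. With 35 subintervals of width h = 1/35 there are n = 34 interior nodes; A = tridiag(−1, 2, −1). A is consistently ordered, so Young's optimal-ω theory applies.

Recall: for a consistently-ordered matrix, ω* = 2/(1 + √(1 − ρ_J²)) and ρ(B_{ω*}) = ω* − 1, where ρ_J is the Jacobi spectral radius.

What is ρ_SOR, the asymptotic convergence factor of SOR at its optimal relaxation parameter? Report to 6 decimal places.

ρ_SOR = 0.835470

B_J for the 34×34 system has eigenvalues cos(kπ/35); ρ_J = cos(π/35) = 0.995974.
√(1−ρ_J²) = |sin(π/35)| = 0.0896393
[ω*] 2 ÷ (1 + 0.0896393) = 2 ÷ 1.0896393 = 1.835470.
ρ_SOR = ω* − 1 = 1.835470 − 1 = 0.835470.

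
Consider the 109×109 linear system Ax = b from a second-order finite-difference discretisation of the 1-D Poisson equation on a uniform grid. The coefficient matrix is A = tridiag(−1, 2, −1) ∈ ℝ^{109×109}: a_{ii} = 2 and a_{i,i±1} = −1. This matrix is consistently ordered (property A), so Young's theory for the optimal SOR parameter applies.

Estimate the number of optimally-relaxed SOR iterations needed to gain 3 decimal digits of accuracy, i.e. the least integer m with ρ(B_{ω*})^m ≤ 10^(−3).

m = 121

ρ_J = max_k |cos(kπ/110)| = cos(π/110) = 0.9995922
√(1−ρ_J²) simplifies to sin(π/110) = 0.0285561.
So ω* = 2/1.0285561 = 1.9444734 (Young).
At ω = 1.9444734 every |λ(B_ω)| = ω−1, so ρ_SOR = 0.9444734.
m ≥ 3·ln10 / (−ln 0.9444734) = 120.918; smallest integer m = 121.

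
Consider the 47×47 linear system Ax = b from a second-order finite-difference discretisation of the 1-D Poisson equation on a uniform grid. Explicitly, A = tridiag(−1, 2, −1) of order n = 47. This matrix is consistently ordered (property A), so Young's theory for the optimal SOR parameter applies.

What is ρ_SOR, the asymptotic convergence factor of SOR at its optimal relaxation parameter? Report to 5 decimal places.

[ρ_J] n=47: ρ(B_J) = cos(π/(n+1)) = cos(π/48) = 0.99786.
√(1−ρ_J²) = |sin(π/48)| = 0.065403
ω* = 2/(1+0.065403) = 1.87722
ρ_SOR = ω* − 1 ≈ 0.87722.

ρ_SOR = 0.87722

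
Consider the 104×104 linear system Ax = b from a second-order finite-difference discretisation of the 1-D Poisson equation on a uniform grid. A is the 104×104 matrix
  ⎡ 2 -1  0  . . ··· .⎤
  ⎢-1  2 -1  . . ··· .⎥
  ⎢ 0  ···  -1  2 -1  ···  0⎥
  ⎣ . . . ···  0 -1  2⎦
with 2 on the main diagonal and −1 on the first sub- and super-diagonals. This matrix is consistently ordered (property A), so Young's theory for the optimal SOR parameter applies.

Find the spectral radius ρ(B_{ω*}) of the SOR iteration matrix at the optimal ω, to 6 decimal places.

ρ_SOR = 0.941907

½·tridiag(1,0,1) at n=104: λ_k = cos(kπ/105); max |λ| at k=1 ⇒ ρ_J = cos(π/105) ≈ 0.999552.
√(1−ρ_J²) simplifies to sin(π/105) = 0.0299155.
ω* = 2/(1 + 0.0299155) = 2/1.0299155 = 1.941907.
ρ(B_{ω*}) = ω*−1 = 0.941907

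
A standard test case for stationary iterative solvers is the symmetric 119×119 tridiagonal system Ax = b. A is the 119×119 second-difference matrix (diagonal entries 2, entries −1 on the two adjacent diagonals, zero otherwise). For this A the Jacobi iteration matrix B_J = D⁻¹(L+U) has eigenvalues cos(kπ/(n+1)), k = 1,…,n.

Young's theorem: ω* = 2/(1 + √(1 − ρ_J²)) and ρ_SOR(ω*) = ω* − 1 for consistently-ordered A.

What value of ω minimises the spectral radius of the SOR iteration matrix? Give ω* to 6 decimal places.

ω* = 1.948982

[ρ_J] n=119: ρ(B_J) = cos(π/(n+1)) = cos(π/120) = 0.999657.
√(1−ρ_J²) simplifies to sin(π/120) = 0.0261769.
ω* = 2 / (1 + 0.0261769) = 2 / 1.0261769 ≈ 1.948982.
ρ_SOR = ω* − 1 = 1.948982 − 1 = 0.948982.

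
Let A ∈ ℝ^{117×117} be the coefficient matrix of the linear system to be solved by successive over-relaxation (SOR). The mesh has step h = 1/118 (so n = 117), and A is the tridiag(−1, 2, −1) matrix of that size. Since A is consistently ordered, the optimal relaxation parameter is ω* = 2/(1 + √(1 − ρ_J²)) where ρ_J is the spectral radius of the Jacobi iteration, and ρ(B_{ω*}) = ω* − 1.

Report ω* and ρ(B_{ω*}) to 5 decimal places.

ω* = 1.94814, ρ_SOR = 0.94814

B_J for the 117×117 system has eigenvalues cos(kπ/118); ρ_J = cos(π/118) = 0.99965.
√(1 − cos²(π/118)) = sin(π/118) ≈ 0.026621.
So ω* = 2/1.026621 = 1.94814 (Young).
[ρ_SOR] ω* − 1 = 0.94814.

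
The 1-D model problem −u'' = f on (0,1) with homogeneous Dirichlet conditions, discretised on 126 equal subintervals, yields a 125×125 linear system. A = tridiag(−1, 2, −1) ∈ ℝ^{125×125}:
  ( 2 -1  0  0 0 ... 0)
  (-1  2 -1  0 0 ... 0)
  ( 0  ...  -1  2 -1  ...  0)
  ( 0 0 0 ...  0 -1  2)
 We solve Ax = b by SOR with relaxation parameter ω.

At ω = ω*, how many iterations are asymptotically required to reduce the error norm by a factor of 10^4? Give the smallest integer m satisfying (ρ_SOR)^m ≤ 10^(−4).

m = 185

With n=125, ρ(Jacobi) = cos(π/126) = 0.9996892.
√(1 − cos²(π/126)) = sin(π/126) ≈ 0.0249307.
[ω*] 2 ÷ (1 + 0.0249307) = 2 ÷ 1.0249307 = 1.9513514.
[ρ_SOR] ω* − 1 = 0.9513514.
4·ln10 = 9.21034; −ln(0.9513514) = 0.0498718; m = ⌈9.21034/0.0498718⌉ = ⌈184.680⌉ = 185.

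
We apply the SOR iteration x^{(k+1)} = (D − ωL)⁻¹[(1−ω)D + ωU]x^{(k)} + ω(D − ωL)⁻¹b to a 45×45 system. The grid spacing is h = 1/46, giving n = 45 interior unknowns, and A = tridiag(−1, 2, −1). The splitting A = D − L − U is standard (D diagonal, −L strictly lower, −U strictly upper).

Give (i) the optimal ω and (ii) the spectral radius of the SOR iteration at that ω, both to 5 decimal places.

ω* = 1.87223, ρ_SOR = 0.87223

spectrum of D⁻¹(L+U) = {cos(kπ/46) : 1≤k≤45}; ρ_J = cos(π/46) = 0.99767.
√(1−ρ_J²) = |sin(π/46)| = 0.068242
Then 2/(1+√(1−ρ_J²)) = 2/(1+0.068242); ω* = 2/1.068242 = 1.87223.
At ω = 1.87223 every |λ(B_ω)| = ω−1, so ρ_SOR = 0.87223.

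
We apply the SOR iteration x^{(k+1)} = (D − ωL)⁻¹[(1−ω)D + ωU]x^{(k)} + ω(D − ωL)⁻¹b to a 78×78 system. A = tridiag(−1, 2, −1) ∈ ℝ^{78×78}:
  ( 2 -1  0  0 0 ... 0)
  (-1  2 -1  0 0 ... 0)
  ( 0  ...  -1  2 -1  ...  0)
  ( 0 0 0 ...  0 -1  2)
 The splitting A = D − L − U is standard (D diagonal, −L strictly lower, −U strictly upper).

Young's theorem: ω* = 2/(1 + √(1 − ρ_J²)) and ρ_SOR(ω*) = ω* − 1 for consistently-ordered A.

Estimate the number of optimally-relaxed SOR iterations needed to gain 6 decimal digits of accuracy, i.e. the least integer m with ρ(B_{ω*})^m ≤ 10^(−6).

m = 174

½·tridiag(1,0,1) at n=78: λ_k = cos(kπ/79); max |λ| at k=1 ⇒ ρ_J = cos(π/79) ≈ 0.9992094.
√(1−ρ_J²) simplifies to sin(π/79) = 0.0397565.
[ω*] 2 ÷ (1 + 0.0397565) = 2 ÷ 1.0397565 = 1.9235273.
[ρ_SOR] ω* − 1 = 0.9235273.
m ≥ 6·ln10 / (−ln 0.9235273) = 173.660; smallest integer m = 174.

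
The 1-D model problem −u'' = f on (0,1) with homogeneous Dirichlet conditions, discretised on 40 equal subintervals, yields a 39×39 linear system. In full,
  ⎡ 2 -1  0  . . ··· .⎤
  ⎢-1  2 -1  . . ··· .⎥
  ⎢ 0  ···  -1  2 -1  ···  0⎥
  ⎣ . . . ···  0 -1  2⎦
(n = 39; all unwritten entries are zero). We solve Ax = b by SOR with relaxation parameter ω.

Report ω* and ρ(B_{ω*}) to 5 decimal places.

B_J for the 39×39 system has eigenvalues cos(kπ/40); ρ_J = cos(π/40) = 0.99692.
√(1 − cos²(π/40)) = sin(π/40) ≈ 0.078459.
ω* = 2 / (1 + 0.078459) = 2 / 1.078459 ≈ 1.85450.
[ρ_SOR] ω* − 1 = 0.85450.

ω* = 1.85450, ρ_SOR = 0.85450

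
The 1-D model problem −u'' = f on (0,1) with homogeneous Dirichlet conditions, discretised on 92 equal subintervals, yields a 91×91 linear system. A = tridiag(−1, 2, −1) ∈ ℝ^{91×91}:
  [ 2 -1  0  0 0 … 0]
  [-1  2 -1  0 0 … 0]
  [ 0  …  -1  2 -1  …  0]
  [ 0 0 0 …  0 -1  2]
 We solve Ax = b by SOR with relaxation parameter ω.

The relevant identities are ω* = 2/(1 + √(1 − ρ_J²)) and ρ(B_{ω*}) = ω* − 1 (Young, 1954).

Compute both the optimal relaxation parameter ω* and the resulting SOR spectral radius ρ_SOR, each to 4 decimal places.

[ρ_J] n=91: ρ(B_J) = cos(π/(n+1)) = cos(π/92) = 0.9994.
1 − cos²(π/92) = sin²(π/92) ⇒ √(1−ρ_J²) = sin(π/92) = 0.03414.
So ω* = 2/1.03414 = 1.9340 (Young).
ρ_SOR = ω* − 1 = 1.9340 − 1 = 0.9340.

ω* = 1.9340, ρ_SOR = 0.9340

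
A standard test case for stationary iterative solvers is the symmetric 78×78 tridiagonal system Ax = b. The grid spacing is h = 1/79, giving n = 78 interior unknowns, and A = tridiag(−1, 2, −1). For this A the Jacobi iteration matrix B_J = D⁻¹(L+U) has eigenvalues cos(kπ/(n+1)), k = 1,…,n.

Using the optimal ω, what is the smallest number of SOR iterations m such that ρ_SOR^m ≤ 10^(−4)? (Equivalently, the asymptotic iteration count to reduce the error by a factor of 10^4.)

n=78: λ(B_J) = 1 − λ(A)/2 = cos(kπ/79); k=1 gives ρ_J = 0.9992094.
√(1−ρ_J²) simplifies to sin(π/79) = 0.0397565.
Young: ω* = 2/(1+√(1−ρ_J²)) = 2/(1+0.0397565) = 2/1.0397565 = 1.9235273.
ρ_SOR = ω* − 1 = 1.9235273 − 1 = 0.9235273.
m ≥ 4·ln10 / (−ln 0.9235273) = 115.773; smallest integer m = 116.

m = 116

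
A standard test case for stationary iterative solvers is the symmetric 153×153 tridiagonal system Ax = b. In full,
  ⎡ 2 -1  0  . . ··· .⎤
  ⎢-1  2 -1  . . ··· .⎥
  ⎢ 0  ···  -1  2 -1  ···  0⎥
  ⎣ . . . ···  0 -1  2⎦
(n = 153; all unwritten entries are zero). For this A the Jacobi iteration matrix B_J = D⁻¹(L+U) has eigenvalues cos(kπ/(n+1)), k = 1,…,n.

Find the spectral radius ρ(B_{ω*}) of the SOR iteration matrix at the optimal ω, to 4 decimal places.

spectrum of D⁻¹(L+U) = {cos(kπ/154) : 1≤k≤153}; ρ_J = cos(π/154) = 0.9998.
√(1−ρ_J²) simplifies to sin(π/154) = 0.02040.
ω* = 2/(1+0.02040) = 1.9600
ρ_SOR = ω* − 1 = 1.9600 − 1 = 0.9600.

ρ_SOR = 0.9600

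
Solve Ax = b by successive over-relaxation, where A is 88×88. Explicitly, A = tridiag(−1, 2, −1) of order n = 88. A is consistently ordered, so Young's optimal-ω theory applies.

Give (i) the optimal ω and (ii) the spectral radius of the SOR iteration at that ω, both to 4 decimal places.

ω* = 1.9318, ρ_SOR = 0.9318

[ρ_J] n=88: ρ(B_J) = cos(π/(n+1)) = cos(π/89) = 0.9994.
√(1−ρ_J²) simplifies to sin(π/89) = 0.03529.
ω* = 2/(1+0.03529) = 1.9318
ρ_SOR = ω* − 1 = 1.9318 − 1 = 0.9318.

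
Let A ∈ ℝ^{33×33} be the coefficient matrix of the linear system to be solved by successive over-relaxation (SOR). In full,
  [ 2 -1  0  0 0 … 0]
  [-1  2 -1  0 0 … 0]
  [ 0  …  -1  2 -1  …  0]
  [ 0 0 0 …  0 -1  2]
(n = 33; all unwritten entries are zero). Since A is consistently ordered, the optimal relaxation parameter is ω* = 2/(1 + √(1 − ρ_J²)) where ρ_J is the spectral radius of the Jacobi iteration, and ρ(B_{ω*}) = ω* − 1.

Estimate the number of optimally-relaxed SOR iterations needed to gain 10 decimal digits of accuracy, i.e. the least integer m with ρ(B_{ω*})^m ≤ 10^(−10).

n=33: λ(B_J) = 1 − λ(A)/2 = cos(kπ/34); k=1 gives ρ_J = 0.9957342.
root = sin(π/34) = 0.0922684  (since 1−cos² = sin²).
Young: ω* = 2/(1+√(1−ρ_J²)) = 2/(1+0.0922684) = 2/1.0922684 = 1.8310518.
[ρ_SOR] ω* − 1 = 0.8310518.
m ≥ 10·ln10 / (−ln 0.8310518) = 124.422; smallest integer m = 125.

m = 125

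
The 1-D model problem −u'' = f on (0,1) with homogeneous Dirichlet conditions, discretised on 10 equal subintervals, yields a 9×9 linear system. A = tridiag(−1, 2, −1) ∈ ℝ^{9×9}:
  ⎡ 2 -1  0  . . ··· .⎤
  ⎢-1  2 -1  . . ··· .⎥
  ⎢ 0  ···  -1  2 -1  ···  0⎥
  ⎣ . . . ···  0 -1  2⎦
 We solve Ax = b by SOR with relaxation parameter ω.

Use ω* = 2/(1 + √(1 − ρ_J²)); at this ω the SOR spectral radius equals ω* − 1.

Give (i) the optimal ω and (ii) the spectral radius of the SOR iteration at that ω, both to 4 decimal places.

spectrum of D⁻¹(L+U) = {cos(kπ/10) : 1≤k≤9}; ρ_J = cos(π/10) = 0.9511.
root = sin(π/10) = 0.30902  (since 1−cos² = sin²).
Young: ω* = 2/(1+√(1−ρ_J²)) = 2/(1+0.30902) = 2/1.30902 = 1.5279.
ρ_SOR = ω* − 1 = 1.5279 − 1 = 0.5279.

ω* = 1.5279, ρ_SOR = 0.5279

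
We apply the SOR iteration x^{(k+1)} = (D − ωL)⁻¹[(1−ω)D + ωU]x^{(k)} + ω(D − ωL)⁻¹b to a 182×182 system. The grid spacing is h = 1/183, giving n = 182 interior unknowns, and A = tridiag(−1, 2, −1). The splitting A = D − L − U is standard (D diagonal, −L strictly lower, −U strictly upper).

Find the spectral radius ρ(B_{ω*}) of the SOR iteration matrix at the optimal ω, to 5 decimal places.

spectrum of D⁻¹(L+U) = {cos(kπ/183) : 1≤k≤182}; ρ_J = cos(π/183) = 0.99985.
1 − cos²(π/183) = sin²(π/183) ⇒ √(1−ρ_J²) = sin(π/183) = 0.017166.
ω* = 2 / (1 + 0.017166) = 2 / 1.017166 ≈ 1.96625.
At ω = 1.96625 every |λ(B_ω)| = ω−1, so ρ_SOR = 0.96625.

ρ_SOR = 0.96625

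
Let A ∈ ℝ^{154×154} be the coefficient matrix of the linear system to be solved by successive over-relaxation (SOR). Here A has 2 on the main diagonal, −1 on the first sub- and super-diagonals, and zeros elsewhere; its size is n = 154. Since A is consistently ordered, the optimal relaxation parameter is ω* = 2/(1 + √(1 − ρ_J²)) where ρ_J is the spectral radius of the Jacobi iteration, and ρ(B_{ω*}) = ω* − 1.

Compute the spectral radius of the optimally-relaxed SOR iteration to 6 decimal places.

spectrum of D⁻¹(L+U) = {cos(kπ/155) : 1≤k≤154}; ρ_J = cos(π/155) = 0.999795.
1 − cos²(π/155) = sin²(π/155) ⇒ √(1−ρ_J²) = sin(π/155) = 0.0202670.
ω* = 2/(1 + 0.0202670) = 2/1.0202670 = 1.960271.
and ρ(B_{ω*}) = 1.960271 − 1 = 0.960271.

ρ_SOR = 0.960271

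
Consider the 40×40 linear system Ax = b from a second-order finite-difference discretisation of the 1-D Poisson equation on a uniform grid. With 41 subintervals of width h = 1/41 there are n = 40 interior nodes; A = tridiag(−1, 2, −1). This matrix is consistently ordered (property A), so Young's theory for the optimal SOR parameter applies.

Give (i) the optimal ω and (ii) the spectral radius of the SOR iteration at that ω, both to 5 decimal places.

[ρ_J] n=40: ρ(B_J) = cos(π/(n+1)) = cos(π/41) = 0.99707.
1 − cos²(π/41) = sin²(π/41) ⇒ √(1−ρ_J²) = sin(π/41) = 0.076549.
[ω*] 2 ÷ (1 + 0.076549) = 2 ÷ 1.076549 = 1.85779.
ρ_SOR = ω* − 1 = 1.85779 − 1 = 0.85779.

ω* = 1.85779, ρ_SOR = 0.85779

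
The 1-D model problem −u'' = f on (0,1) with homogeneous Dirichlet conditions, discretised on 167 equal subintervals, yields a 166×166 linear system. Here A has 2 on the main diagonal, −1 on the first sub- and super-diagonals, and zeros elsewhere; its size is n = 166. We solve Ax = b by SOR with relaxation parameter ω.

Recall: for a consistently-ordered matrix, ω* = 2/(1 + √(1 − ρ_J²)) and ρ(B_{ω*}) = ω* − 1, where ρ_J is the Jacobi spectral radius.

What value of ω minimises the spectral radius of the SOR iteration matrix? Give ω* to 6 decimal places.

ρ_J = max_k |cos(kπ/167)| = cos(π/167) = 0.999823
√(1−ρ_J²) = |sin(π/167)| = 0.0188108
[ω*] 2 ÷ (1 + 0.0188108) = 2 ÷ 1.0188108 = 1.963073.
ρ_SOR = ω* − 1 = 1.963073 − 1 = 0.963073.

ω* = 1.963073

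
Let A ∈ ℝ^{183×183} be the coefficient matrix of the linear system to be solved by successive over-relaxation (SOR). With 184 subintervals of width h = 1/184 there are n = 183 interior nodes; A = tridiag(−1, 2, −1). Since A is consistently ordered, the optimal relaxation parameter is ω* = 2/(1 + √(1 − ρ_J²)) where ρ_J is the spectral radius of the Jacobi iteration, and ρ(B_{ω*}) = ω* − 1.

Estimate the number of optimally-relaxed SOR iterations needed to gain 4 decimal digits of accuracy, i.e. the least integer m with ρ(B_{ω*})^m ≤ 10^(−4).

With n=183, ρ(Jacobi) = cos(π/184) = 0.9998542.
1 − cos²(π/184) = sin²(π/184) ⇒ √(1−ρ_J²) = sin(π/184) = 0.0170730.
So ω* = 2/1.0170730 = 1.9664272 (Young).
ρ(B_{ω*}) = ω*−1 = 0.9664272
Need (0.9664272)^m ≤ 10^(−4): m ≥ 4·ln10/|ln 0.9664272| = 9.21034/0.0341493 = 269.708 ⇒ m = 270.

m = 270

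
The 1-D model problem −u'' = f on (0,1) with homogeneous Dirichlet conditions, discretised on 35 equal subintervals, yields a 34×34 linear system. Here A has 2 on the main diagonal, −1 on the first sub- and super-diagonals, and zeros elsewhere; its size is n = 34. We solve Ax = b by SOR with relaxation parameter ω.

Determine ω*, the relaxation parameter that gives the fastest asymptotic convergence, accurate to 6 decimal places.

B_J for the 34×34 system has eigenvalues cos(kπ/35); ρ_J = cos(π/35) = 0.995974.
√(1−ρ_J²) = |sin(π/35)| = 0.0896393
ω* = 2/(1+0.0896393) = 1.835470
Hence ρ(B_{ω*}) = 1.835470 − 1 = 0.835470.

ω* = 1.835470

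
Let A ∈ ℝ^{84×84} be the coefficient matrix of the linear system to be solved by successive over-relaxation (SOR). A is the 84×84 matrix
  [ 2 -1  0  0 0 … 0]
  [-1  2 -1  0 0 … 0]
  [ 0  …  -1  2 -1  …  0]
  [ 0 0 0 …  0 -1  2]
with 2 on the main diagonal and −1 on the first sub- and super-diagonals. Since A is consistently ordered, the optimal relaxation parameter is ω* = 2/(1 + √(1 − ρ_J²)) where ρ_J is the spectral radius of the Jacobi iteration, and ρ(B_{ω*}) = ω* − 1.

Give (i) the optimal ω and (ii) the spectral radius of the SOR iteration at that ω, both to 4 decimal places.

ω* = 1.9287, ρ_SOR = 0.9287

½·tridiag(1,0,1) at n=84: λ_k = cos(kπ/85); max |λ| at k=1 ⇒ ρ_J = cos(π/85) ≈ 0.9993.
√(1−ρ_J²) = |sin(π/85)| = 0.03695
Young: ω* = 2/(1+√(1−ρ_J²)) = 2/(1+0.03695) = 2/1.03695 = 1.9287.
ρ_SOR = ω* − 1 ≈ 0.9287.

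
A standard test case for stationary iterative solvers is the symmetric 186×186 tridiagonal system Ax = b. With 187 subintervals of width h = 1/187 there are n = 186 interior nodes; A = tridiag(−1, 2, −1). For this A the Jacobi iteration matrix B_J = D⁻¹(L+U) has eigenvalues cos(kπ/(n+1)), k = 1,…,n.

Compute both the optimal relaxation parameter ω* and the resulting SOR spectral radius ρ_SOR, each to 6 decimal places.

With n=186, ρ(Jacobi) = cos(π/187) = 0.999859.
√(1 − cos²(π/187)) = sin(π/187) ≈ 0.0167992.
So ω* = 2/1.0167992 = 1.966957 (Young).
and ρ(B_{ω*}) = 1.966957 − 1 = 0.966957.

ω* = 1.966957, ρ_SOR = 0.966957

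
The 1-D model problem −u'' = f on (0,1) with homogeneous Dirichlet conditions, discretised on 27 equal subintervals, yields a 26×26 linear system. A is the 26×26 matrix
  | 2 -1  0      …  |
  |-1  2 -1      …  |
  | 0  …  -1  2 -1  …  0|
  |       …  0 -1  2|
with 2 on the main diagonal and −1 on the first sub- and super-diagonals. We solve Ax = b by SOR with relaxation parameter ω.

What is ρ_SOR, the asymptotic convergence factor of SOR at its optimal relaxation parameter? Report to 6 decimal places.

ρ_SOR = 0.791966

B_J for the 26×26 system has eigenvalues cos(kπ/27); ρ_J = cos(π/27) = 0.993238.
root = sin(π/27) = 0.1160929  (since 1−cos² = sin²).
[ω*] 2 ÷ (1 + 0.1160929) = 2 ÷ 1.1160929 = 1.791966.
Hence ρ(B_{ω*}) = 1.791966 − 1 = 0.791966.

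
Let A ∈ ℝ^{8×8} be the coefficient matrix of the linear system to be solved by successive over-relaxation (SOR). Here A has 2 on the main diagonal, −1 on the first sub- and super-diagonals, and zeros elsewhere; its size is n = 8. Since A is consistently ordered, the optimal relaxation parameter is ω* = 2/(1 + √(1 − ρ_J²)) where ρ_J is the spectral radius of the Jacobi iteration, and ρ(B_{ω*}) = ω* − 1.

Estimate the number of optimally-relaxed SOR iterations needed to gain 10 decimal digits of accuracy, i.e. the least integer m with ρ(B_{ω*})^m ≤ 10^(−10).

m = 33

ρ_J = max_k |cos(kπ/9)| = cos(π/9) = 0.9396926
1 − cos²(π/9) = sin²(π/9) ⇒ √(1−ρ_J²) = sin(π/9) = 0.3420201.
Then 2/(1+√(1−ρ_J²)) = 2/(1+0.3420201); ω* = 2/1.3420201 = 1.4902906.
[ρ_SOR] ω* − 1 = 0.4902906.
For 10 digits: m = 10·ln10 / (−ln 0.4902906) = 23.0259/0.712757 = 32.305; round up → m = 33.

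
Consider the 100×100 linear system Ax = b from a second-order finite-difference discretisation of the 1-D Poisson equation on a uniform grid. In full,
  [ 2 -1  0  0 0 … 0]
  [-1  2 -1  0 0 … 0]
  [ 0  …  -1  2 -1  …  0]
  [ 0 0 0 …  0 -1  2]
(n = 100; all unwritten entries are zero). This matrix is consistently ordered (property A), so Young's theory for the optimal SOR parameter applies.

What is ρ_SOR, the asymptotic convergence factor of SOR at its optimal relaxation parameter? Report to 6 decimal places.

ρ_SOR = 0.939676

½·tridiag(1,0,1) at n=100: λ_k = cos(kπ/101); max |λ| at k=1 ⇒ ρ_J = cos(π/101) ≈ 0.999516.
1 − cos²(π/101) = sin²(π/101) ⇒ √(1−ρ_J²) = sin(π/101) = 0.0310999.
ω* = 2 / (1 + 0.0310999) = 2 / 1.0310999 ≈ 1.939676.
Hence ρ(B_{ω*}) = 1.939676 − 1 = 0.939676.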